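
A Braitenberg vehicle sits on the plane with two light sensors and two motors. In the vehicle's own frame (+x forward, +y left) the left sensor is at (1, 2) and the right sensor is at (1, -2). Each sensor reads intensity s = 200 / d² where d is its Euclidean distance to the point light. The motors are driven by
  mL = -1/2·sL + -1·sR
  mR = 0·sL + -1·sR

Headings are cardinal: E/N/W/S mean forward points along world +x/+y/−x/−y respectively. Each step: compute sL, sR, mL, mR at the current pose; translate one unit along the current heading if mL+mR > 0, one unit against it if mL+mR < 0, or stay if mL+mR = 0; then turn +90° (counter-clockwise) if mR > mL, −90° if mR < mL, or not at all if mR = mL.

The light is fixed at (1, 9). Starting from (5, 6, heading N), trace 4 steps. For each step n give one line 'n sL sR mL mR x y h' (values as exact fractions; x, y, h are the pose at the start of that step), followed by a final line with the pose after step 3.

n=0: pose=(5,6,N); sL=25, sR=5; mL=-35/2, mR=-5; mL+mR=-45/2 → advance -1; mR−mL=25/2 → turn +1·90°
n=1: pose=(5,5,W); sL=40/9, sR=200/13; mL=-2060/117, mR=-200/13; mL+mR=-3860/117 → advance -1; mR−mL=20/9 → turn +1·90°
n=2: pose=(6,5,S); sL=100/37, sR=100/17; mL=-4550/629, mR=-100/17; mL+mR=-8250/629 → advance -1; mR−mL=50/37 → turn +1·90°
n=3: pose=(6,6,E); sL=200/37, sR=200/61; mL=-13500/2257, mR=-200/61; mL+mR=-20900/2257 → advance -1; mR−mL=100/37 → turn +1·90°

0 25 5 -35/2 -5 5 6 N
1 40/9 200/13 -2060/117 -200/13 5 5 W
2 100/37 100/17 -4550/629 -100/17 6 5 S
3 200/37 200/61 -13500/2257 -200/61 6 6 E
final 5 6 N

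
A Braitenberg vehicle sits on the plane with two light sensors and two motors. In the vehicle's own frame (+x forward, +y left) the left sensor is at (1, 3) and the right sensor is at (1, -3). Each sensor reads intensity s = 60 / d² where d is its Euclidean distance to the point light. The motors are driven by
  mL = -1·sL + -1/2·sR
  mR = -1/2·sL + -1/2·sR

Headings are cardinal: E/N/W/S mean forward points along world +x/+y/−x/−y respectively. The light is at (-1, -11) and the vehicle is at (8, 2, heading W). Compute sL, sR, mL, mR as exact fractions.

left sensor world pos  = (7, -1); dL² = 164
right sensor world pos = (7, 5); dR² = 320
sL = 60/164 = 15/41
sR = 60/320 = 3/16
mL = -1·sL + -1/2·sR = -603/1312
mR = -1/2·sL + -1/2·sR = -363/1312

15/41 3/16 -603/1312 -363/1312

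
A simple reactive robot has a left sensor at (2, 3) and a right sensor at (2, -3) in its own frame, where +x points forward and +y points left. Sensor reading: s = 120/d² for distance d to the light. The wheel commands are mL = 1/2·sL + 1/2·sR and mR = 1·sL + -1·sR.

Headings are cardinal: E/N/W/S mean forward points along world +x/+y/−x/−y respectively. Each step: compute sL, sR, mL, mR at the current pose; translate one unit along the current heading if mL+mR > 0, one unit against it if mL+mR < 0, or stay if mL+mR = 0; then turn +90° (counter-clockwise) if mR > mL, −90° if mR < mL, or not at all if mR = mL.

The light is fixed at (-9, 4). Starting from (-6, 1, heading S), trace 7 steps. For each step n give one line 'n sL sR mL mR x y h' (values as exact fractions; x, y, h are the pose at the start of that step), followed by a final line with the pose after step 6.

0 120/61 24/5 1032/305 -864/305 -6 1 S
1 12/5 60 156/5 -288/5 -6 0 W
2 24 120/53 696/53 1152/53 -5 0 N
3 3 30 33/2 -27 -5 1 W
4 24 24/13 168/13 288/13 -4 1 N
5 60/17 12 132/17 -144/17 -4 2 W
6 40/3 40/27 200/27 320/27 -3 2 N
final -3 3 W

n=0: pose=(-6,1,S); sL=120/61, sR=24/5; mL=1032/305, mR=-864/305; mL+mR=168/305 → advance +1; mR−mL=-1896/305 → turn -1·90°
n=1: pose=(-6,0,W); sL=12/5, sR=60; mL=156/5, mR=-288/5; mL+mR=-132/5 → advance -1; mR−mL=-444/5 → turn -1·90°
n=2: pose=(-5,0,N); sL=24, sR=120/53; mL=696/53, mR=1152/53; mL+mR=1848/53 → advance +1; mR−mL=456/53 → turn +1·90°
n=3: pose=(-5,1,W); sL=3, sR=30; mL=33/2, mR=-27; mL+mR=-21/2 → advance -1; mR−mL=-87/2 → turn -1·90°
n=4: pose=(-4,1,N); sL=24, sR=24/13; mL=168/13, mR=288/13; mL+mR=456/13 → advance +1; mR−mL=120/13 → turn +1·90°
n=5: pose=(-4,2,W); sL=60/17, sR=12; mL=132/17, mR=-144/17; mL+mR=-12/17 → advance -1; mR−mL=-276/17 → turn -1·90°
n=6: pose=(-3,2,N); sL=40/3, sR=40/27; mL=200/27, mR=320/27; mL+mR=520/27 → advance +1; mR−mL=40/9 → turn +1·90°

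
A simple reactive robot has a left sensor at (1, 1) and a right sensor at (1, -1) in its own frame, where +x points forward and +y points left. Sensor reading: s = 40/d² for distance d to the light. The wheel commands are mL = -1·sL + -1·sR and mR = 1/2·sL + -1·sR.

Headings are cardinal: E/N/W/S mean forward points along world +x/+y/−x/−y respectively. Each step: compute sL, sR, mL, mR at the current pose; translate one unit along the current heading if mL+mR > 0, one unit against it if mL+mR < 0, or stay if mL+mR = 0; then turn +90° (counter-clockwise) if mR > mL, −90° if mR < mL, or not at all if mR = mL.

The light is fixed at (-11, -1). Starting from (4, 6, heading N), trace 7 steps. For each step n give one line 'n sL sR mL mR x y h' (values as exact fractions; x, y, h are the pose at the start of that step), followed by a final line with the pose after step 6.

0 2/13 1/8 -29/104 -5/104 4 6 N
1 40/221 8/49 -3728/10829 -788/10829 4 5 W
2 20/157 4/25 -1128/3925 -378/3925 5 5 S
3 40/353 8/65 -5424/22945 -1524/22945 5 6 E
4 2/13 1/8 -29/104 -5/104 4 6 N
5 40/221 8/49 -3728/10829 -788/10829 4 5 W
6 20/157 4/25 -1128/3925 -378/3925 5 5 S
final 5 6 E

n=0: pose=(4,6,N); sL=2/13, sR=1/8; mL=-29/104, mR=-5/104; mL+mR=-17/52 → advance -1; mR−mL=3/13 → turn +1·90°
n=1: pose=(4,5,W); sL=40/221, sR=8/49; mL=-3728/10829, mR=-788/10829; mL+mR=-4516/10829 → advance -1; mR−mL=60/221 → turn +1·90°
n=2: pose=(5,5,S); sL=20/157, sR=4/25; mL=-1128/3925, mR=-378/3925; mL+mR=-1506/3925 → advance -1; mR−mL=30/157 → turn +1·90°
n=3: pose=(5,6,E); sL=40/353, sR=8/65; mL=-5424/22945, mR=-1524/22945; mL+mR=-6948/22945 → advance -1; mR−mL=60/353 → turn +1·90°
n=4: pose=(4,6,N); sL=2/13, sR=1/8; mL=-29/104, mR=-5/104; mL+mR=-17/52 → advance -1; mR−mL=3/13 → turn +1·90°
n=5: pose=(4,5,W); sL=40/221, sR=8/49; mL=-3728/10829, mR=-788/10829; mL+mR=-4516/10829 → advance -1; mR−mL=60/221 → turn +1·90°
n=6: pose=(5,5,S); sL=20/157, sR=4/25; mL=-1128/3925, mR=-378/3925; mL+mR=-1506/3925 → advance -1; mR−mL=30/157 → turn +1·90°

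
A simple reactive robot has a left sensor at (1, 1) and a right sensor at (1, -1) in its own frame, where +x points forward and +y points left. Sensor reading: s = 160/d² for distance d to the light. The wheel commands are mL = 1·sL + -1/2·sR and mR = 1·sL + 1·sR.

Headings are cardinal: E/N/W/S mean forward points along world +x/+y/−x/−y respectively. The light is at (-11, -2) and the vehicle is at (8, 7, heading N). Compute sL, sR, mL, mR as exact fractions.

20/53 8/25 288/1325 924/1325

left sensor world pos  = (7, 8); dL² = 424
right sensor world pos = (9, 8); dR² = 500
sL = 160/424 = 20/53
sR = 160/500 = 8/25
mL = 1·sL + -1/2·sR = 288/1325
mR = 1·sL + 1·sR = 924/1325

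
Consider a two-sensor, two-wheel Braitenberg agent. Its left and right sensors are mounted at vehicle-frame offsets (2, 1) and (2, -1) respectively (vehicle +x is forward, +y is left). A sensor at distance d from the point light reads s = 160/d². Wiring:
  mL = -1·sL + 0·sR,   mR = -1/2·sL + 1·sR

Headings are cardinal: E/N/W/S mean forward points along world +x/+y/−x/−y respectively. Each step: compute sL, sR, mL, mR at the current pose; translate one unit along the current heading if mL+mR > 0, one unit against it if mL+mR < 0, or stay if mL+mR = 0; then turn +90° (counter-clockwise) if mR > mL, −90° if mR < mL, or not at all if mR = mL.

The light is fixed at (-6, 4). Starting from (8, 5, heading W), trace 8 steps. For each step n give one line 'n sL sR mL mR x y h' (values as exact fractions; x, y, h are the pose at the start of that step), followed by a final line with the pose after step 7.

n=0: pose=(8,5,W); sL=10/9, sR=40/37; mL=-10/9, mR=175/333; mL+mR=-65/111 → advance -1; mR−mL=545/333 → turn +1·90°
n=1: pose=(9,5,S); sL=160/257, sR=160/197; mL=-160/257, mR=25360/50629; mL+mR=-6160/50629 → advance -1; mR−mL=56880/50629 → turn +1·90°
n=2: pose=(9,6,E); sL=80/149, sR=16/29; mL=-80/149, mR=1224/4321; mL+mR=-1096/4321 → advance -1; mR−mL=3544/4321 → turn +1·90°
n=3: pose=(8,6,N); sL=32/37, sR=160/241; mL=-32/37, mR=2064/8917; mL+mR=-5648/8917 → advance -1; mR−mL=9776/8917 → turn +1·90°
n=4: pose=(8,5,W); sL=10/9, sR=40/37; mL=-10/9, mR=175/333; mL+mR=-65/111 → advance -1; mR−mL=545/333 → turn +1·90°
n=5: pose=(9,5,S); sL=160/257, sR=160/197; mL=-160/257, mR=25360/50629; mL+mR=-6160/50629 → advance -1; mR−mL=56880/50629 → turn +1·90°
n=6: pose=(9,6,E); sL=80/149, sR=16/29; mL=-80/149, mR=1224/4321; mL+mR=-1096/4321 → advance -1; mR−mL=3544/4321 → turn +1·90°
n=7: pose=(8,6,N); sL=32/37, sR=160/241; mL=-32/37, mR=2064/8917; mL+mR=-5648/8917 → advance -1; mR−mL=9776/8917 → turn +1·90°

0 10/9 40/37 -10/9 175/333 8 5 W
1 160/257 160/197 -160/257 25360/50629 9 5 S
2 80/149 16/29 -80/149 1224/4321 9 6 E
3 32/37 160/241 -32/37 2064/8917 8 6 N
4 10/9 40/37 -10/9 175/333 8 5 W
5 160/257 160/197 -160/257 25360/50629 9 5 S
6 80/149 16/29 -80/149 1224/4321 9 6 E
7 32/37 160/241 -32/37 2064/8917 8 6 N
final 8 5 W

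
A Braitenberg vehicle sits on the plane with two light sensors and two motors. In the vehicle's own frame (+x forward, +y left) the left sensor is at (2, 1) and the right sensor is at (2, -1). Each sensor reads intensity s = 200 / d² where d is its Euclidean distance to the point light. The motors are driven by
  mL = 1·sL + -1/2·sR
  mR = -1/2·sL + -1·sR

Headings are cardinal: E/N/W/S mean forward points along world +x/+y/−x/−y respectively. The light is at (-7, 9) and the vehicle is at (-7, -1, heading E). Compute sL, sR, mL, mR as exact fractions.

40/17 8/5 132/85 -236/85

left sensor world pos  = (-5, 0); dL² = 85
right sensor world pos = (-5, -2); dR² = 125
sL = 200/85 = 40/17
sR = 200/125 = 8/5
mL = 1·sL + -1/2·sR = 132/85
mR = -1/2·sL + -1·sR = -236/85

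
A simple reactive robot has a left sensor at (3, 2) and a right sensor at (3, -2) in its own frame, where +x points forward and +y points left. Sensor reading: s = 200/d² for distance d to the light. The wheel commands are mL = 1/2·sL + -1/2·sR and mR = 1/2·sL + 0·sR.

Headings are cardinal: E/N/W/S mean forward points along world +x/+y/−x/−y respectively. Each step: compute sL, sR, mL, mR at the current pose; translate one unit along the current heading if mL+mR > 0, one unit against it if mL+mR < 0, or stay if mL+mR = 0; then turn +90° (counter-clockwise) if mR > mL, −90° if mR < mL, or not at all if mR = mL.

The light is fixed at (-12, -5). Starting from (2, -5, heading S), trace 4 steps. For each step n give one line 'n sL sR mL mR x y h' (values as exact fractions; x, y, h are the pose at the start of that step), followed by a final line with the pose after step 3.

0 40/53 200/153 -2240/8109 20/53 2 -5 S
1 20/29 100/149 40/4321 10/29 2 -6 E
2 200/173 200/293 12000/50689 100/173 3 -6 N
3 50/37 50/37 0 25/37 3 -5 W
final 2 -5 S

n=0: pose=(2,-5,S); sL=40/53, sR=200/153; mL=-2240/8109, mR=20/53; mL+mR=820/8109 → advance +1; mR−mL=100/153 → turn +1·90°
n=1: pose=(2,-6,E); sL=20/29, sR=100/149; mL=40/4321, mR=10/29; mL+mR=1530/4321 → advance +1; mR−mL=50/149 → turn +1·90°
n=2: pose=(3,-6,N); sL=200/173, sR=200/293; mL=12000/50689, mR=100/173; mL+mR=41300/50689 → advance +1; mR−mL=100/293 → turn +1·90°
n=3: pose=(3,-5,W); sL=50/37, sR=50/37; mL=0, mR=25/37; mL+mR=25/37 → advance +1; mR−mL=25/37 → turn +1·90°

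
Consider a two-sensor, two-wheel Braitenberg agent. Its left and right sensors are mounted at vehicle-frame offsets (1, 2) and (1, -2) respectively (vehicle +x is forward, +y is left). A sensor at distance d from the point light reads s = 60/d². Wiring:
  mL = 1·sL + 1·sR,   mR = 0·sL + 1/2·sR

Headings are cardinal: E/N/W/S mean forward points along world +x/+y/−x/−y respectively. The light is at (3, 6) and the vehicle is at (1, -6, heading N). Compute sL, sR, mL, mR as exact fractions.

left sensor world pos  = (-1, -5); dL² = 137
right sensor world pos = (3, -5); dR² = 121
sL = 60/137 = 60/137
sR = 60/121 = 60/121
mL = 1·sL + 1·sR = 15480/16577
mR = 0·sL + 1/2·sR = 30/121

60/137 60/121 15480/16577 30/121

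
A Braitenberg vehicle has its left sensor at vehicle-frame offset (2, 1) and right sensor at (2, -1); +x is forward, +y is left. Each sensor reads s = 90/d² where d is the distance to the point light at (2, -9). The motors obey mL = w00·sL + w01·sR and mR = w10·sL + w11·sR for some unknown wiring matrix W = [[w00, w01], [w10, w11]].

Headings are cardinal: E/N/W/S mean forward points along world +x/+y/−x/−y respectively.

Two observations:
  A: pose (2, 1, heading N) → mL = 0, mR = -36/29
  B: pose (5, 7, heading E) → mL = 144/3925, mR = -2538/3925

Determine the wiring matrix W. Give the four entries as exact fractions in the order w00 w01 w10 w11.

obs A: pose=(2,1,N) → sL=18/29, sR=18/29, mL=0, mR=-36/29
obs B: pose=(5,7,E) → sL=45/157, sR=9/25, mL=144/3925, mR=-2538/3925
sensor matrix S = [[18/29, 18/29], [45/157, 9/25]]; det S = 5184/113825
solve [mL_A; mL_B] = S·[w00; w01] and [mR_A; mR_B] = S·[w10; w11]:
  w00 = -1/2, w01 = 1/2, w10 = -1, w11 = -1

-1/2 1/2 -1 -1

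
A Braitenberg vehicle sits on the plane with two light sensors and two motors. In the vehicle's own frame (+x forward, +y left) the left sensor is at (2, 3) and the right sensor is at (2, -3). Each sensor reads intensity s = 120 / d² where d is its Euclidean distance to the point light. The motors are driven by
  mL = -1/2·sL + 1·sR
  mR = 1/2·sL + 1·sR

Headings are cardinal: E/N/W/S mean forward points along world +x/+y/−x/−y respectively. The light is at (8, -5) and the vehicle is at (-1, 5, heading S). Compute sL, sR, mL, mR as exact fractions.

left sensor world pos  = (2, 3); dL² = 100
right sensor world pos = (-4, 3); dR² = 208
sL = 120/100 = 6/5
sR = 120/208 = 15/26
mL = -1/2·sL + 1·sR = -3/130
mR = 1/2·sL + 1·sR = 153/130

6/5 15/26 -3/130 153/130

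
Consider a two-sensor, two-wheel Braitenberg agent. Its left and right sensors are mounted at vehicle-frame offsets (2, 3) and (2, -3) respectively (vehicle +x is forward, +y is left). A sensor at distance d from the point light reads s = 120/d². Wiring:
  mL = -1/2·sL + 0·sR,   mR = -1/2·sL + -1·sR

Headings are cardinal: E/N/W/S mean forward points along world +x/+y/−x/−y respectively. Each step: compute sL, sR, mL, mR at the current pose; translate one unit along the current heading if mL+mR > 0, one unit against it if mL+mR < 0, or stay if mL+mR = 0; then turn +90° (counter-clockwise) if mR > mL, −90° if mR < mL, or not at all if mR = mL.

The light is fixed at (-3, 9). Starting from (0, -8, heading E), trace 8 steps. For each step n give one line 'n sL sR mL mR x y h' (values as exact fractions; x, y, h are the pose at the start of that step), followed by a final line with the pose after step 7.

n=0: pose=(0,-8,E); sL=120/221, sR=24/85; mL=-60/221, mR=-36/65; mL+mR=-912/1105 → advance -1; mR−mL=-24/85 → turn -1·90°
n=1: pose=(-1,-8,S); sL=60/193, sR=60/181; mL=-30/193, mR=-17010/34933; mL+mR=-22440/34933 → advance -1; mR−mL=-60/181 → turn -1·90°
n=2: pose=(-1,-7,W); sL=120/361, sR=120/169; mL=-60/361, mR=-53460/61009; mL+mR=-63600/61009 → advance -1; mR−mL=-120/169 → turn -1·90°
n=3: pose=(0,-7,N); sL=30/49, sR=15/29; mL=-15/49, mR=-1170/1421; mL+mR=-1605/1421 → advance -1; mR−mL=-15/29 → turn -1·90°
n=4: pose=(0,-8,E); sL=120/221, sR=24/85; mL=-60/221, mR=-36/65; mL+mR=-912/1105 → advance -1; mR−mL=-24/85 → turn -1·90°
n=5: pose=(-1,-8,S); sL=60/193, sR=60/181; mL=-30/193, mR=-17010/34933; mL+mR=-22440/34933 → advance -1; mR−mL=-60/181 → turn -1·90°
n=6: pose=(-1,-7,W); sL=120/361, sR=120/169; mL=-60/361, mR=-53460/61009; mL+mR=-63600/61009 → advance -1; mR−mL=-120/169 → turn -1·90°
n=7: pose=(0,-7,N); sL=30/49, sR=15/29; mL=-15/49, mR=-1170/1421; mL+mR=-1605/1421 → advance -1; mR−mL=-15/29 → turn -1·90°

0 120/221 24/85 -60/221 -36/65 0 -8 E
1 60/193 60/181 -30/193 -17010/34933 -1 -8 S
2 120/361 120/169 -60/361 -53460/61009 -1 -7 W
3 30/49 15/29 -15/49 -1170/1421 0 -7 N
4 120/221 24/85 -60/221 -36/65 0 -8 E
5 60/193 60/181 -30/193 -17010/34933 -1 -8 S
6 120/361 120/169 -60/361 -53460/61009 -1 -7 W
7 30/49 15/29 -15/49 -1170/1421 0 -7 N
final 0 -8 E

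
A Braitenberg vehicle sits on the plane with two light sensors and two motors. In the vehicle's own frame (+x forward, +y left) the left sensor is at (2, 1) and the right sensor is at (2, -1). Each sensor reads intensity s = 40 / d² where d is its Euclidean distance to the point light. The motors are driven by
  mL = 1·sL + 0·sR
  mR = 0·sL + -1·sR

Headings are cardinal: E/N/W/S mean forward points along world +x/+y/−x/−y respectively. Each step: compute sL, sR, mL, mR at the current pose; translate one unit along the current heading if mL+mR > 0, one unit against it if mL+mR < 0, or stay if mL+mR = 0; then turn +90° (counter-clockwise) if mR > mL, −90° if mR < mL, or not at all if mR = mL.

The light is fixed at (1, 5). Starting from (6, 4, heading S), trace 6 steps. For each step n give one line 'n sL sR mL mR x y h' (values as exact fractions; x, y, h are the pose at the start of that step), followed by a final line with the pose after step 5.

n=0: pose=(6,4,S); sL=8/9, sR=8/5; mL=8/9, mR=-8/5; mL+mR=-32/45 → advance -1; mR−mL=-112/45 → turn -1·90°
n=1: pose=(6,5,W); sL=4, sR=4; mL=4, mR=-4; mL+mR=0 → advance +0; mR−mL=-8 → turn -1·90°
n=2: pose=(6,5,N); sL=2, sR=1; mL=2, mR=-1; mL+mR=1 → advance +1; mR−mL=-3 → turn -1·90°
n=3: pose=(6,6,E); sL=40/53, sR=40/49; mL=40/53, mR=-40/49; mL+mR=-160/2597 → advance -1; mR−mL=-4080/2597 → turn -1·90°
n=4: pose=(5,6,S); sL=20/13, sR=4; mL=20/13, mR=-4; mL+mR=-32/13 → advance -1; mR−mL=-72/13 → turn -1·90°
n=5: pose=(5,7,W); sL=8, sR=40/13; mL=8, mR=-40/13; mL+mR=64/13 → advance +1; mR−mL=-144/13 → turn -1·90°

0 8/9 8/5 8/9 -8/5 6 4 S
1 4 4 4 -4 6 5 W
2 2 1 2 -1 6 5 N
3 40/53 40/49 40/53 -40/49 6 6 E
4 20/13 4 20/13 -4 5 6 S
5 8 40/13 8 -40/13 5 7 W
final 4 7 N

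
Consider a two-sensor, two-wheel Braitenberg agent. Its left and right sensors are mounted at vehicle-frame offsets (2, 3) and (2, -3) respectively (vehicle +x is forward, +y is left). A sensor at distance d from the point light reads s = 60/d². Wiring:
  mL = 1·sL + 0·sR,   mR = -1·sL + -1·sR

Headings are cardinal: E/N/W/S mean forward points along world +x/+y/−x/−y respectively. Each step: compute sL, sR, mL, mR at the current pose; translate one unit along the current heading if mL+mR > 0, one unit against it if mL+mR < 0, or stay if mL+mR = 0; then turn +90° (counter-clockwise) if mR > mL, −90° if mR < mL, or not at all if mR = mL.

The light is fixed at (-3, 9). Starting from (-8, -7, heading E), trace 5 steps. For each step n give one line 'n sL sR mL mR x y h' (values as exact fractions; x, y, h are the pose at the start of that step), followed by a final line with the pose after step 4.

0 30/89 6/37 30/89 -1644/3293 -8 -7 E
1 20/111 4/27 20/111 -328/999 -9 -7 S
2 15/97 15/52 15/97 -2235/5044 -9 -6 W
3 60/233 60/173 60/233 -24360/40309 -8 -6 N
4 30/89 6/37 30/89 -1644/3293 -8 -7 E
final -9 -7 S

n=0: pose=(-8,-7,E); sL=30/89, sR=6/37; mL=30/89, mR=-1644/3293; mL+mR=-6/37 → advance -1; mR−mL=-2754/3293 → turn -1·90°
n=1: pose=(-9,-7,S); sL=20/111, sR=4/27; mL=20/111, mR=-328/999; mL+mR=-4/27 → advance -1; mR−mL=-508/999 → turn -1·90°
n=2: pose=(-9,-6,W); sL=15/97, sR=15/52; mL=15/97, mR=-2235/5044; mL+mR=-15/52 → advance -1; mR−mL=-3015/5044 → turn -1·90°
n=3: pose=(-8,-6,N); sL=60/233, sR=60/173; mL=60/233, mR=-24360/40309; mL+mR=-60/173 → advance -1; mR−mL=-34740/40309 → turn -1·90°
n=4: pose=(-8,-7,E); sL=30/89, sR=6/37; mL=30/89, mR=-1644/3293; mL+mR=-6/37 → advance -1; mR−mL=-2754/3293 → turn -1·90°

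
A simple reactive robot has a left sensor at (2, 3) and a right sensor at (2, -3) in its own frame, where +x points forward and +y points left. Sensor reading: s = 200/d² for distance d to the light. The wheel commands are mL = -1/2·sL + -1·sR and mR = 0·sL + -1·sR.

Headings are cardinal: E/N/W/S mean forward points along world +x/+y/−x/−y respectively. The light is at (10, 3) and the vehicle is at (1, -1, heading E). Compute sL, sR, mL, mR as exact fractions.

left sensor world pos  = (3, 2); dL² = 50
right sensor world pos = (3, -4); dR² = 98
sL = 200/50 = 4
sR = 200/98 = 100/49
mL = -1/2·sL + -1·sR = -198/49
mR = 0·sL + -1·sR = -100/49

4 100/49 -198/49 -100/49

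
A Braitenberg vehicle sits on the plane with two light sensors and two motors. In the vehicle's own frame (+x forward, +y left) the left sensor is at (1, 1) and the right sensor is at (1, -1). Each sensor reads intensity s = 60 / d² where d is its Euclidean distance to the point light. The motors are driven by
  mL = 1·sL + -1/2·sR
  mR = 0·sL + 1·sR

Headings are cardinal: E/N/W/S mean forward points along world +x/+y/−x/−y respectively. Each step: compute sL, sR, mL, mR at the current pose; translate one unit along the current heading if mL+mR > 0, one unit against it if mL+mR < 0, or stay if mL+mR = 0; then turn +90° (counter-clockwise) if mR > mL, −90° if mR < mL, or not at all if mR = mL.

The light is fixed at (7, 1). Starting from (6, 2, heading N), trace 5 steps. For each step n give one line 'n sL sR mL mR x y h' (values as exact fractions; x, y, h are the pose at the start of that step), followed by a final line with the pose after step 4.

n=0: pose=(6,2,N); sL=15/2, sR=15; mL=0, mR=15; mL+mR=15 → advance +1; mR−mL=15 → turn +1·90°
n=1: pose=(6,3,W); sL=12, sR=60/13; mL=126/13, mR=60/13; mL+mR=186/13 → advance +1; mR−mL=-66/13 → turn -1·90°
n=2: pose=(5,3,N); sL=10/3, sR=6; mL=1/3, mR=6; mL+mR=19/3 → advance +1; mR−mL=17/3 → turn +1·90°
n=3: pose=(5,4,W); sL=60/13, sR=12/5; mL=222/65, mR=12/5; mL+mR=378/65 → advance +1; mR−mL=-66/65 → turn -1·90°
n=4: pose=(4,4,N); sL=15/8, sR=3; mL=3/8, mR=3; mL+mR=27/8 → advance +1; mR−mL=21/8 → turn +1·90°

0 15/2 15 0 15 6 2 N
1 12 60/13 126/13 60/13 6 3 W
2 10/3 6 1/3 6 5 3 N
3 60/13 12/5 222/65 12/5 5 4 W
4 15/8 3 3/8 3 4 4 N
final 4 5 W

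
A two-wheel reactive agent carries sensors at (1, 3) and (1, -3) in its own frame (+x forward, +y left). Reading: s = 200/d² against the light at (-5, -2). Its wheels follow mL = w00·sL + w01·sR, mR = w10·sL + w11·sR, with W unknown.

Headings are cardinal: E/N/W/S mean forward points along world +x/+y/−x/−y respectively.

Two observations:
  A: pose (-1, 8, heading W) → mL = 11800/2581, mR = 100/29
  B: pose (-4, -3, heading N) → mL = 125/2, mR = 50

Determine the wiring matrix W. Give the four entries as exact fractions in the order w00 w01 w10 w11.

1 1 1 0

obs A: pose=(-1,8,W) → sL=100/29, sR=100/89, mL=11800/2581, mR=100/29
obs B: pose=(-4,-3,N) → sL=50, sR=25/2, mL=125/2, mR=50
sensor matrix S = [[100/29, 100/89], [50, 25/2]]; det S = -33750/2581
solve [mL_A; mL_B] = S·[w00; w01] and [mR_A; mR_B] = S·[w10; w11]:
  w00 = 1, w01 = 1, w10 = 1, w11 = 0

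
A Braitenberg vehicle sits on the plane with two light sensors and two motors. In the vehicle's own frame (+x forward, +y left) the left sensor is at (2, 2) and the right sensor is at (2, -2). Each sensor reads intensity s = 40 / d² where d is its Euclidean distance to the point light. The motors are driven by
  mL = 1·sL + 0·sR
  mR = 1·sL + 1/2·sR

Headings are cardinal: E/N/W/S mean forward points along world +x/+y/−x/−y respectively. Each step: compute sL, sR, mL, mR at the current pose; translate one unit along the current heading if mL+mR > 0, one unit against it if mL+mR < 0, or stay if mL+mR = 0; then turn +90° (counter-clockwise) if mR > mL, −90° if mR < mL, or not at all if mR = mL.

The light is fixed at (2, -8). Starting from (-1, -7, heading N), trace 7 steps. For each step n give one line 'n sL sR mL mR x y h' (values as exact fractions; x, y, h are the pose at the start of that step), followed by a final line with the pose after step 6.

0 20/17 4 20/17 54/17 -1 -7 N
1 8/5 40/41 8/5 428/205 -1 -6 W
2 10 10/9 10 95/9 -2 -6 S
3 40/13 8 40/13 92/13 -2 -7 E
4 20/17 4 20/17 54/17 -1 -7 N
5 8/5 40/41 8/5 428/205 -1 -6 W
6 10 10/9 10 95/9 -2 -6 S
final -2 -7 E

n=0: pose=(-1,-7,N); sL=20/17, sR=4; mL=20/17, mR=54/17; mL+mR=74/17 → advance +1; mR−mL=2 → turn +1·90°
n=1: pose=(-1,-6,W); sL=8/5, sR=40/41; mL=8/5, mR=428/205; mL+mR=756/205 → advance +1; mR−mL=20/41 → turn +1·90°
n=2: pose=(-2,-6,S); sL=10, sR=10/9; mL=10, mR=95/9; mL+mR=185/9 → advance +1; mR−mL=5/9 → turn +1·90°
n=3: pose=(-2,-7,E); sL=40/13, sR=8; mL=40/13, mR=92/13; mL+mR=132/13 → advance +1; mR−mL=4 → turn +1·90°
n=4: pose=(-1,-7,N); sL=20/17, sR=4; mL=20/17, mR=54/17; mL+mR=74/17 → advance +1; mR−mL=2 → turn +1·90°
n=5: pose=(-1,-6,W); sL=8/5, sR=40/41; mL=8/5, mR=428/205; mL+mR=756/205 → advance +1; mR−mL=20/41 → turn +1·90°
n=6: pose=(-2,-6,S); sL=10, sR=10/9; mL=10, mR=95/9; mL+mR=185/9 → advance +1; mR−mL=5/9 → turn +1·90°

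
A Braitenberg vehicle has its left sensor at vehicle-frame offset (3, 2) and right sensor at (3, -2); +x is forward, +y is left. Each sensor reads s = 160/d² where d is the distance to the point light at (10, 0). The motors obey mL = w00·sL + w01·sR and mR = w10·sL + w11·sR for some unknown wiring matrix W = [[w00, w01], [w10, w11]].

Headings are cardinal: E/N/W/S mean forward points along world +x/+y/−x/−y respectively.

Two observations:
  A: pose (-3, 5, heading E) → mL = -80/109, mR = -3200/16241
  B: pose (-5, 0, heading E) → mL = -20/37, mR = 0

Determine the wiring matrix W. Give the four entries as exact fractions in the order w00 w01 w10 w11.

0 -1/2 1/2 -1/2

obs A: pose=(-3,5,E) → sL=160/149, sR=160/109, mL=-80/109, mR=-3200/16241
obs B: pose=(-5,0,E) → sL=40/37, sR=40/37, mL=-20/37, mR=0
sensor matrix S = [[160/149, 160/109], [40/37, 40/37]]; det S = -256000/600917
solve [mL_A; mL_B] = S·[w00; w01] and [mR_A; mR_B] = S·[w10; w11]:
  w00 = 0, w01 = -1/2, w10 = 1/2, w11 = -1/2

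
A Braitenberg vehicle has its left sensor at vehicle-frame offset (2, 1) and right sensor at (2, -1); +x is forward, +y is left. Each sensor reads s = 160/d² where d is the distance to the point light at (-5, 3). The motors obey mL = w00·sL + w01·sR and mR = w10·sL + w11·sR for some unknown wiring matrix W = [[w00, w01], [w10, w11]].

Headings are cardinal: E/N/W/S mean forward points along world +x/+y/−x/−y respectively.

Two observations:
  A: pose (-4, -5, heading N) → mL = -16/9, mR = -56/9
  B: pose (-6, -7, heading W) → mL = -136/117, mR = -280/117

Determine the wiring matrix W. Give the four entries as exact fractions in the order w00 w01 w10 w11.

obs A: pose=(-4,-5,N) → sL=40/9, sR=4, mL=-16/9, mR=-56/9
obs B: pose=(-6,-7,W) → sL=16/13, sR=16/9, mL=-136/117, mR=-280/117
sensor matrix S = [[40/9, 4], [16/13, 16/9]]; det S = 3136/1053
solve [mL_A; mL_B] = S·[w00; w01] and [mR_A; mR_B] = S·[w10; w11]:
  w00 = 1/2, w01 = -1, w10 = -1/2, w11 = -1

1/2 -1 -1/2 -1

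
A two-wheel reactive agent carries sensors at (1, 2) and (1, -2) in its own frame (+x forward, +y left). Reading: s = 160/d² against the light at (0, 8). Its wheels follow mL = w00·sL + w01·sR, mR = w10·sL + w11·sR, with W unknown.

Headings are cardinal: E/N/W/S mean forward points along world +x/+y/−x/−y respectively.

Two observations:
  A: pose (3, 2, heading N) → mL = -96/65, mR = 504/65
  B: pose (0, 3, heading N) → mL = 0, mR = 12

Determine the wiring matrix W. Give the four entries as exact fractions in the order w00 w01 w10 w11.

obs A: pose=(3,2,N) → sL=80/13, sR=16/5, mL=-96/65, mR=504/65
obs B: pose=(0,3,N) → sL=8, sR=8, mL=0, mR=12
sensor matrix S = [[80/13, 16/5], [8, 8]]; det S = 1536/65
solve [mL_A; mL_B] = S·[w00; w01] and [mR_A; mR_B] = S·[w10; w11]:
  w00 = -1/2, w01 = 1/2, w10 = 1, w11 = 1/2

-1/2 1/2 1 1/2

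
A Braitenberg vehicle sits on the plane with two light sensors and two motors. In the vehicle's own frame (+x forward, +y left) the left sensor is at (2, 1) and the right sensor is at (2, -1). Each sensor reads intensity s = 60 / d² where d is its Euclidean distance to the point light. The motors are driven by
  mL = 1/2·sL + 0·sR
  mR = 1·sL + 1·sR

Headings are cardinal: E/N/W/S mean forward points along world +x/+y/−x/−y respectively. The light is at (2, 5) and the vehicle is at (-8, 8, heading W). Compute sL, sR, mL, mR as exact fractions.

left sensor world pos  = (-10, 7); dL² = 148
right sensor world pos = (-10, 9); dR² = 160
sL = 60/148 = 15/37
sR = 60/160 = 3/8
mL = 1/2·sL + 0·sR = 15/74
mR = 1·sL + 1·sR = 231/296

15/37 3/8 15/74 231/296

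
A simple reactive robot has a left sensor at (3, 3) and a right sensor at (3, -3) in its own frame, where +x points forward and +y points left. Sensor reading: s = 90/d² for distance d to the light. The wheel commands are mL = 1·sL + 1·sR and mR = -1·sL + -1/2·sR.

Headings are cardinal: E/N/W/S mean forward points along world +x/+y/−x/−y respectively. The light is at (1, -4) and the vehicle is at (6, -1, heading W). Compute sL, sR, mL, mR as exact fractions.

45/2 9/4 99/4 -189/8

left sensor world pos  = (3, -4); dL² = 4
right sensor world pos = (3, 2); dR² = 40
sL = 90/4 = 45/2
sR = 90/40 = 9/4
mL = 1·sL + 1·sR = 99/4
mR = -1·sL + -1/2·sR = -189/8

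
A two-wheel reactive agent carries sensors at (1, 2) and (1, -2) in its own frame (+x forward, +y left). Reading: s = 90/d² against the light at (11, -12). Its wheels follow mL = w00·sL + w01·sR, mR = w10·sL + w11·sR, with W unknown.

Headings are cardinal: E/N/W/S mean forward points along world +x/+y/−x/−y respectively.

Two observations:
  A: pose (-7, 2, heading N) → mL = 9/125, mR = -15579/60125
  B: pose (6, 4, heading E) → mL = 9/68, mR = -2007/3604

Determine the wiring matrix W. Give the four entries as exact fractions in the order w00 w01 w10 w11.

obs A: pose=(-7,2,N) → sL=18/125, sR=90/481, mL=9/125, mR=-15579/60125
obs B: pose=(6,4,E) → sL=9/34, sR=45/106, mL=9/68, mR=-2007/3604
sensor matrix S = [[18/125, 90/481], [9/34, 45/106]]; det S = 125712/10834525
solve [mL_A; mL_B] = S·[w00; w01] and [mR_A; mR_B] = S·[w10; w11]:
  w00 = 1/2, w01 = 0, w10 = -1/2, w11 = -1

1/2 0 -1/2 -1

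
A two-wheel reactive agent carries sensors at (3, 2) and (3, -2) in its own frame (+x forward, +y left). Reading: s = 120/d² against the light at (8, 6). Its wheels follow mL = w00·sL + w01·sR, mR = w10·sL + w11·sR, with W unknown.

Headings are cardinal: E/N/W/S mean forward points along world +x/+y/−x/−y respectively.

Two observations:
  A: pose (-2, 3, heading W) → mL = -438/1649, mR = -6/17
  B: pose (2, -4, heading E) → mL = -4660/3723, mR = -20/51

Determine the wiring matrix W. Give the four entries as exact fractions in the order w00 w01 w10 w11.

obs A: pose=(-2,3,W) → sL=60/97, sR=12/17, mL=-438/1649, mR=-6/17
obs B: pose=(2,-4,E) → sL=120/73, sR=40/51, mL=-4660/3723, mR=-20/51
sensor matrix S = [[60/97, 12/17], [120/73, 40/51]]; det S = -81280/120377
solve [mL_A; mL_B] = S·[w00; w01] and [mR_A; mR_B] = S·[w10; w11]:
  w00 = -1, w01 = 1/2, w10 = 0, w11 = -1/2

-1 1/2 0 -1/2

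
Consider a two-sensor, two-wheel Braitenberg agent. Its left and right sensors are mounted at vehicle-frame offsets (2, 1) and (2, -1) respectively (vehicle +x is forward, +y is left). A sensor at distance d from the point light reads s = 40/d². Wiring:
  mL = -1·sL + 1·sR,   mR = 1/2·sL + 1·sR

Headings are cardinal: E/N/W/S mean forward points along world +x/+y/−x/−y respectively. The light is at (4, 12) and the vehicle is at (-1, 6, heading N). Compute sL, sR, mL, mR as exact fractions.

left sensor world pos  = (-2, 8); dL² = 52
right sensor world pos = (0, 8); dR² = 32
sL = 40/52 = 10/13
sR = 40/32 = 5/4
mL = -1·sL + 1·sR = 25/52
mR = 1/2·sL + 1·sR = 85/52

10/13 5/4 25/52 85/52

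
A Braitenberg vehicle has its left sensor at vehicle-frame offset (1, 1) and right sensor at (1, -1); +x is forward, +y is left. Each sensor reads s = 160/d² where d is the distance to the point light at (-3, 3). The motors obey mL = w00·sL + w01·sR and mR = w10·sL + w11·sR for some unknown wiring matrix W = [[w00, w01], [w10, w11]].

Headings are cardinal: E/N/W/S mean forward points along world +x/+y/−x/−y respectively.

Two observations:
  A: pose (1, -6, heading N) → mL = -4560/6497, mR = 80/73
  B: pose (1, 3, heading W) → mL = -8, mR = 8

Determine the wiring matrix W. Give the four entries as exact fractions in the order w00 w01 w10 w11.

1/2 -1 1/2 0

obs A: pose=(1,-6,N) → sL=160/73, sR=160/89, mL=-4560/6497, mR=80/73
obs B: pose=(1,3,W) → sL=16, sR=16, mL=-8, mR=8
sensor matrix S = [[160/73, 160/89], [16, 16]]; det S = 40960/6497
solve [mL_A; mL_B] = S·[w00; w01] and [mR_A; mR_B] = S·[w10; w11]:
  w00 = 1/2, w01 = -1, w10 = 1/2, w11 = 0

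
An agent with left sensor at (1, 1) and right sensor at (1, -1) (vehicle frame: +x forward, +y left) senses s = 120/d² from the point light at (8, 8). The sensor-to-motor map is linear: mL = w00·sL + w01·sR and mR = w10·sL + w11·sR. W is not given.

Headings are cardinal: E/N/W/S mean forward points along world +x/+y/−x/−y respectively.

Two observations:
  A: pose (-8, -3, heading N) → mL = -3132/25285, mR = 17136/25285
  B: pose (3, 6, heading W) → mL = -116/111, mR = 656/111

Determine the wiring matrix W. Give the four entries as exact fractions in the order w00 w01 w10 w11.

-1 1/2 1 1

obs A: pose=(-8,-3,N) → sL=120/389, sR=24/65, mL=-3132/25285, mR=17136/25285
obs B: pose=(3,6,W) → sL=8/3, sR=120/37, mL=-116/111, mR=656/111
sensor matrix S = [[120/389, 24/65], [8/3, 120/37]]; det S = 14848/935545
solve [mL_A; mL_B] = S·[w00; w01] and [mR_A; mR_B] = S·[w10; w11]:
  w00 = -1, w01 = 1/2, w10 = 1, w11 = 1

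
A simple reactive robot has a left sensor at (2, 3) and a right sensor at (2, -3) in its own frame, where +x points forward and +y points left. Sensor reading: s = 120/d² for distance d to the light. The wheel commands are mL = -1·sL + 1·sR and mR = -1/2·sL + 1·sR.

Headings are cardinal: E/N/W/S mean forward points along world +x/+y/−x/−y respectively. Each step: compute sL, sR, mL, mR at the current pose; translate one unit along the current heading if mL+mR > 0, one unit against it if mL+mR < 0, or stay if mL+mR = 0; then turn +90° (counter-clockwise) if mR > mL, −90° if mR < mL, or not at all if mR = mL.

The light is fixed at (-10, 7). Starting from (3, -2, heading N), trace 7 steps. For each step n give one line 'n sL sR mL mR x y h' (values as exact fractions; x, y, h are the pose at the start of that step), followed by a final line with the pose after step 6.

n=0: pose=(3,-2,N); sL=120/149, sR=24/61; mL=-3744/9089, mR=-84/9089; mL+mR=-3828/9089 → advance -1; mR−mL=60/149 → turn +1·90°
n=1: pose=(3,-3,W); sL=12/29, sR=12/17; mL=144/493, mR=246/493; mL+mR=390/493 → advance +1; mR−mL=6/29 → turn +1·90°
n=2: pose=(2,-3,S); sL=40/123, sR=8/15; mL=128/615, mR=76/205; mL+mR=356/615 → advance +1; mR−mL=20/123 → turn +1·90°
n=3: pose=(2,-4,E); sL=6/13, sR=15/49; mL=-99/637, mR=48/637; mL+mR=-51/637 → advance -1; mR−mL=3/13 → turn +1·90°
n=4: pose=(1,-4,N); sL=24/29, sR=120/277; mL=-3168/8033, mR=156/8033; mL+mR=-3012/8033 → advance -1; mR−mL=12/29 → turn +1·90°
n=5: pose=(1,-5,W); sL=20/51, sR=20/27; mL=160/459, mR=250/459; mL+mR=410/459 → advance +1; mR−mL=10/51 → turn +1·90°
n=6: pose=(0,-5,S); sL=24/73, sR=24/49; mL=576/3577, mR=1164/3577; mL+mR=1740/3577 → advance +1; mR−mL=12/73 → turn +1·90°

0 120/149 24/61 -3744/9089 -84/9089 3 -2 N
1 12/29 12/17 144/493 246/493 3 -3 W
2 40/123 8/15 128/615 76/205 2 -3 S
3 6/13 15/49 -99/637 48/637 2 -4 E
4 24/29 120/277 -3168/8033 156/8033 1 -4 N
5 20/51 20/27 160/459 250/459 1 -5 W
6 24/73 24/49 576/3577 1164/3577 0 -5 S
final 0 -6 E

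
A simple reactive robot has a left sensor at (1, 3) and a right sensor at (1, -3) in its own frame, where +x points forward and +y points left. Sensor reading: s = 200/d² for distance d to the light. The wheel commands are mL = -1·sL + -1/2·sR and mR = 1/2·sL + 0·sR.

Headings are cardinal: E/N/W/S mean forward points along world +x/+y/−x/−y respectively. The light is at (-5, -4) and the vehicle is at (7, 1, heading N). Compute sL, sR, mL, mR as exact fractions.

200/117 200/261 -7100/3393 100/117

left sensor world pos  = (4, 2); dL² = 117
right sensor world pos = (10, 2); dR² = 261
sL = 200/117 = 200/117
sR = 200/261 = 200/261
mL = -1·sL + -1/2·sR = -7100/3393
mR = 1/2·sL + 0·sR = 100/117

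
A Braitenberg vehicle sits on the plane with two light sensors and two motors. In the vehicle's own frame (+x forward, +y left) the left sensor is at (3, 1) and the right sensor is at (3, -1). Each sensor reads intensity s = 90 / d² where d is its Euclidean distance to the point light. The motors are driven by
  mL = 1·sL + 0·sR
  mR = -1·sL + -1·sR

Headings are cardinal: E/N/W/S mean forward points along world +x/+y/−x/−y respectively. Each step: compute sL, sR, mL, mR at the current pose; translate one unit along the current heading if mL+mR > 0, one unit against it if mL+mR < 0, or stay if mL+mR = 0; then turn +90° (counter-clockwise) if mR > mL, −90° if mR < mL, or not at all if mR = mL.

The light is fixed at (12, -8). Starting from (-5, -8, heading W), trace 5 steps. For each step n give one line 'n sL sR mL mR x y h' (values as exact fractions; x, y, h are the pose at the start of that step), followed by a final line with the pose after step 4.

n=0: pose=(-5,-8,W); sL=90/401, sR=90/401; mL=90/401, mR=-180/401; mL+mR=-90/401 → advance -1; mR−mL=-270/401 → turn -1·90°
n=1: pose=(-4,-8,N); sL=45/149, sR=5/13; mL=45/149, mR=-1330/1937; mL+mR=-5/13 → advance -1; mR−mL=-1915/1937 → turn -1·90°
n=2: pose=(-4,-9,E); sL=90/169, sR=90/173; mL=90/169, mR=-30780/29237; mL+mR=-90/173 → advance -1; mR−mL=-46350/29237 → turn -1·90°
n=3: pose=(-5,-9,S); sL=45/136, sR=9/34; mL=45/136, mR=-81/136; mL+mR=-9/34 → advance -1; mR−mL=-63/68 → turn -1·90°
n=4: pose=(-5,-8,W); sL=90/401, sR=90/401; mL=90/401, mR=-180/401; mL+mR=-90/401 → advance -1; mR−mL=-270/401 → turn -1·90°

0 90/401 90/401 90/401 -180/401 -5 -8 W
1 45/149 5/13 45/149 -1330/1937 -4 -8 N
2 90/169 90/173 90/169 -30780/29237 -4 -9 E
3 45/136 9/34 45/136 -81/136 -5 -9 S
4 90/401 90/401 90/401 -180/401 -5 -8 W
final -4 -8 N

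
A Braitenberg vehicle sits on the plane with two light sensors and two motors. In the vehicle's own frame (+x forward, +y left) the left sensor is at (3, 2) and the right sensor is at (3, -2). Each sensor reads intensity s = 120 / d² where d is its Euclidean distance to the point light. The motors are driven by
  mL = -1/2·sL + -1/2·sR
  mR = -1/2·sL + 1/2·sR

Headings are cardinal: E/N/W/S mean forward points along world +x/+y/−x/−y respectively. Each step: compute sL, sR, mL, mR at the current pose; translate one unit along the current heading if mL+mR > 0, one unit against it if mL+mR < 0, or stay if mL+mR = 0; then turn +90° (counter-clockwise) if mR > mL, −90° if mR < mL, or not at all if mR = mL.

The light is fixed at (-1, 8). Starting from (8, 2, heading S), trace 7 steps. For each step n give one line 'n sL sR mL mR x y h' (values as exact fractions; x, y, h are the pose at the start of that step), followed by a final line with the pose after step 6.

0 60/101 12/13 -996/1313 216/1313 8 2 S
1 40/51 120/193 -6920/9843 -800/9843 8 3 E
2 3 15/13 -27/13 -12/13 7 3 N
3 120/89 120/41 -7800/3649 2880/3649 7 2 W
4 60/101 12/13 -996/1313 216/1313 8 2 S
5 40/51 120/193 -6920/9843 -800/9843 8 3 E
6 3 15/13 -27/13 -12/13 7 3 N
final 7 2 W

n=0: pose=(8,2,S); sL=60/101, sR=12/13; mL=-996/1313, mR=216/1313; mL+mR=-60/101 → advance -1; mR−mL=12/13 → turn +1·90°
n=1: pose=(8,3,E); sL=40/51, sR=120/193; mL=-6920/9843, mR=-800/9843; mL+mR=-40/51 → advance -1; mR−mL=120/193 → turn +1·90°
n=2: pose=(7,3,N); sL=3, sR=15/13; mL=-27/13, mR=-12/13; mL+mR=-3 → advance -1; mR−mL=15/13 → turn +1·90°
n=3: pose=(7,2,W); sL=120/89, sR=120/41; mL=-7800/3649, mR=2880/3649; mL+mR=-120/89 → advance -1; mR−mL=120/41 → turn +1·90°
n=4: pose=(8,2,S); sL=60/101, sR=12/13; mL=-996/1313, mR=216/1313; mL+mR=-60/101 → advance -1; mR−mL=12/13 → turn +1·90°
n=5: pose=(8,3,E); sL=40/51, sR=120/193; mL=-6920/9843, mR=-800/9843; mL+mR=-40/51 → advance -1; mR−mL=120/193 → turn +1·90°
n=6: pose=(7,3,N); sL=3, sR=15/13; mL=-27/13, mR=-12/13; mL+mR=-3 → advance -1; mR−mL=15/13 → turn +1·90°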